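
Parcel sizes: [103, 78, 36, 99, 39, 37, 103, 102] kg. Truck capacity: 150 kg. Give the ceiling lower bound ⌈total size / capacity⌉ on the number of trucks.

Total size = 103 + 78 + 36 + 99 + 39 + 37 + 103 + 102 = 597 kg.
⌈597 / 150⌉ = 4.

4 trucks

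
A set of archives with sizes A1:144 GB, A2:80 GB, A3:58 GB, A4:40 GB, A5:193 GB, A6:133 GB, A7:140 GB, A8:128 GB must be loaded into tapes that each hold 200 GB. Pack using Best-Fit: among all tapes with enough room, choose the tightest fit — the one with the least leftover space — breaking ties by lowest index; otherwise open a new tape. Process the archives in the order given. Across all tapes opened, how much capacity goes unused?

A1 (144 GB) → tape 1 (remaining 56 GB)
A2 (80 GB) → tape 2 (remaining 120 GB)
A3 (58 GB) → tape 2 (remaining 62 GB)
A4 (40 GB) → tape 1 (remaining 16 GB)
A5 (193 GB) → tape 3 (remaining 7 GB)
A6 (133 GB) → tape 4 (remaining 67 GB)
A7 (140 GB) → tape 5 (remaining 60 GB)
A8 (128 GB) → tape 6 (remaining 72 GB)
6 tapes × 200 GB = 1200 GB; used 916 GB; unused 284 GB.

284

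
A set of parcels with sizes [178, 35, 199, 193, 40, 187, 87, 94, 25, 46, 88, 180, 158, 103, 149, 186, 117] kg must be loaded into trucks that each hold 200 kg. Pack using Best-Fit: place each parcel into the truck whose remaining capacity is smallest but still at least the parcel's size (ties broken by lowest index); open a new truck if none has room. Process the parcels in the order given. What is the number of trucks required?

truck 1: place 178 kg, 22 kg left
truck 2: place 35 kg, 165 kg left
truck 3: place 199 kg, 1 kg left
truck 4: place 193 kg, 7 kg left
truck 2: place 40 kg, 125 kg left
truck 5: place 187 kg, 13 kg left
truck 2: place 87 kg, 38 kg left
truck 6: place 94 kg, 106 kg left
truck 2: place 25 kg, 13 kg left
truck 6: place 46 kg, 60 kg left
truck 7: place 88 kg, 112 kg left
truck 8: place 180 kg, 20 kg left
truck 9: place 158 kg, 42 kg left
truck 7: place 103 kg, 9 kg left
truck 10: place 149 kg, 51 kg left
truck 11: place 186 kg, 14 kg left
truck 12: place 117 kg, 83 kg left
Final trucks: [178] [35,40,87,25] [199] [193] [187] [94,46] [88,103] [180] [158] [149] [186] [117].

12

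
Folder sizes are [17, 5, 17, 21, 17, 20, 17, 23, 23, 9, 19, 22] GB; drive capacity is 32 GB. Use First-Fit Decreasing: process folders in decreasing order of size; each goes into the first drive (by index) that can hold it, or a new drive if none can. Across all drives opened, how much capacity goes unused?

110

Sorted descending: 23, 23, 22, 21, 20, 19, 17, 17, 17, 17, 9, 5.
Put 23 GB in drive 1; 9 GB remain.
Put 23 GB in drive 2; 9 GB remain.
Put 22 GB in drive 3; 10 GB remain.
Put 21 GB in drive 4; 11 GB remain.
Put 20 GB in drive 5; 12 GB remain.
Put 19 GB in drive 6; 13 GB remain.
Put 17 GB in drive 7; 15 GB remain.
Put 17 GB in drive 8; 15 GB remain.
Put 17 GB in drive 9; 15 GB remain.
Put 17 GB in drive 10; 15 GB remain.
Put 9 GB in drive 1; 0 GB remain.
Put 5 GB in drive 2; 4 GB remain.
10 drives × 32 GB = 320 GB; used 210 GB; unused 110 GB.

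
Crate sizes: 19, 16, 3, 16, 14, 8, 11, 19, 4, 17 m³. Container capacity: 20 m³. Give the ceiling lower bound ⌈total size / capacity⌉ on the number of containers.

7 containers

Total size = 19 + 16 + 3 + 16 + 14 + 8 + 11 + 19 + 4 + 17 = 127 m³.
⌈127 / 20⌉ = 7.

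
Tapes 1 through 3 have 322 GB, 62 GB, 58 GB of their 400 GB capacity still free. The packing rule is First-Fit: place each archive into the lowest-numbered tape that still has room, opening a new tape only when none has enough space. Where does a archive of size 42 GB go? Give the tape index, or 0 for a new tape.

1

Tapes with room: tape 1 (322 GB), tape 2 (62 GB), tape 3 (58 GB).
The first with room is tape 1.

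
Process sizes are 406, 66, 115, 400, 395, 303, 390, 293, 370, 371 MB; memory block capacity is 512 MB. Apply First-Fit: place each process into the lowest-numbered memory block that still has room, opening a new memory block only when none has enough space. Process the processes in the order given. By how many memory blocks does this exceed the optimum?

First-Fit: [406,66] [115,395] [400] [303] [390] [293] [370] [371] → 8 memory blocks.
8 processes exceed 256 MB (half the capacity), and no two of those can share a memory block, so at least 8 memory blocks are needed.
So 8 is already optimal.

0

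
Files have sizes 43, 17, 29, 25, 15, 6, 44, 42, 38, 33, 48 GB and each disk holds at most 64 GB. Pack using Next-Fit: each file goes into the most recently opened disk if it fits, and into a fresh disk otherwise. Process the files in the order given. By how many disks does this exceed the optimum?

2

Next-Fit: [43,17] [29,25] [15,6] [44] [42] [38] [33] [48] → 8 disks.
Total size 340 GB; any packing needs at least ⌈340/64⌉ = 6 disks.
An optimal packing achieves that bound: [48,15] [44,17] [43,6] [42] [38,25] [33,29] → 6 disks.
Excess: 8 − 6 = 2.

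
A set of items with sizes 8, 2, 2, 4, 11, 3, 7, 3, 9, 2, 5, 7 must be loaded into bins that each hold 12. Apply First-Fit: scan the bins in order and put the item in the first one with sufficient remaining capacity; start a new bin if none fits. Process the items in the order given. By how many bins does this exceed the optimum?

0

First-Fit: [8,2,2] [4,3,3,2] [11] [7,5] [9] [7] → 6 bins.
Total size 63; any packing needs at least ⌈63/12⌉ = 6 bins.
So 6 is already optimal.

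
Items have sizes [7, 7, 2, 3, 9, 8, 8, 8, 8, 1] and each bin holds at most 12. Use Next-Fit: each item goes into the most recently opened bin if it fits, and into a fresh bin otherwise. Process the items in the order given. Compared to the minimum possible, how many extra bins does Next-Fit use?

0

Next-Fit: [7] [7,2,3] [9] [8] [8] [8] [8,1] → 7 bins.
7 items exceed 6 (half the capacity), and no two of those can share a bin, so at least 7 bins are needed.
So 7 is already optimal.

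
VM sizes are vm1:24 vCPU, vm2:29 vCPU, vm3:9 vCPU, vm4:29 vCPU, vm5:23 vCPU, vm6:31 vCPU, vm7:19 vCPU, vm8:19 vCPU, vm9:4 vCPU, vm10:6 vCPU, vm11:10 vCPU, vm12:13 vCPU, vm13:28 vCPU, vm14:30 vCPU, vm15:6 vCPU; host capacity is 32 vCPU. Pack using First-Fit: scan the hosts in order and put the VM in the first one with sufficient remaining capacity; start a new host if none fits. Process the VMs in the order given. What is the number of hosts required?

Put vm1 (24 vCPU) in host 1; 8 vCPU remain.
Put vm2 (29 vCPU) in host 2; 3 vCPU remain.
Put vm3 (9 vCPU) in host 3; 23 vCPU remain.
Put vm4 (29 vCPU) in host 4; 3 vCPU remain.
Put vm5 (23 vCPU) in host 3; 0 vCPU remain.
Put vm6 (31 vCPU) in host 5; 1 vCPU remain.
Put vm7 (19 vCPU) in host 6; 13 vCPU remain.
Put vm8 (19 vCPU) in host 7; 13 vCPU remain.
Put vm9 (4 vCPU) in host 1; 4 vCPU remain.
Put vm10 (6 vCPU) in host 6; 7 vCPU remain.
Put vm11 (10 vCPU) in host 7; 3 vCPU remain.
Put vm12 (13 vCPU) in host 8; 19 vCPU remain.
Put vm13 (28 vCPU) in host 9; 4 vCPU remain.
Put vm14 (30 vCPU) in host 10; 2 vCPU remain.
Put vm15 (6 vCPU) in host 6; 1 vCPU remain.
Final hosts: [24,4] [29] [9,23] [29] [31] [19,6,6] [19,10] [13] [28] [30].

10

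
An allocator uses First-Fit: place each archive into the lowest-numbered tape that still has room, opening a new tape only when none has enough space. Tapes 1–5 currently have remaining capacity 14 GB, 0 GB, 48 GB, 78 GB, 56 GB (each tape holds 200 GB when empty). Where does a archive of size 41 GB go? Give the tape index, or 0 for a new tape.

3

Tapes with room: tape 3 (48 GB), tape 4 (78 GB), tape 5 (56 GB).
The first with room is tape 3.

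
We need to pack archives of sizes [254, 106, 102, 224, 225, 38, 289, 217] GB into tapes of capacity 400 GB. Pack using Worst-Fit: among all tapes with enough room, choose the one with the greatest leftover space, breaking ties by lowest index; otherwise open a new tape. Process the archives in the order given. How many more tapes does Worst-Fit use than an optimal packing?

0

Worst-Fit: [254,106] [102,224] [225,38] [289] [217] → 5 tapes.
5 archives exceed 200 GB (half the capacity), and no two of those can share a tape, so at least 5 tapes are needed.
So 5 is already optimal.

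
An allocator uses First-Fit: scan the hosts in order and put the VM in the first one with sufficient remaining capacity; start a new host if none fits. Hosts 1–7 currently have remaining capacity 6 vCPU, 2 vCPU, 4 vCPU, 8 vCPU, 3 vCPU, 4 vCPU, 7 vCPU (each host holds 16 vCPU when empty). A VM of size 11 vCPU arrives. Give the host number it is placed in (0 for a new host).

No host has ≥ 11 vCPU free, so a new host is opened.

0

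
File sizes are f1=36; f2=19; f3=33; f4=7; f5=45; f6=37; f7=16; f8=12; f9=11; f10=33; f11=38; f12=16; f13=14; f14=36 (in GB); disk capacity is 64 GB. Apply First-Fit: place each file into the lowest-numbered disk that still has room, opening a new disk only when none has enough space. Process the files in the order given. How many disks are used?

Put f1 (36 GB) in disk 1; 28 GB remain.
Put f2 (19 GB) in disk 1; 9 GB remain.
Put f3 (33 GB) in disk 2; 31 GB remain.
Put f4 (7 GB) in disk 1; 2 GB remain.
Put f5 (45 GB) in disk 3; 19 GB remain.
Put f6 (37 GB) in disk 4; 27 GB remain.
Put f7 (16 GB) in disk 2; 15 GB remain.
Put f8 (12 GB) in disk 2; 3 GB remain.
Put f9 (11 GB) in disk 3; 8 GB remain.
Put f10 (33 GB) in disk 5; 31 GB remain.
Put f11 (38 GB) in disk 6; 26 GB remain.
Put f12 (16 GB) in disk 4; 11 GB remain.
Put f13 (14 GB) in disk 5; 17 GB remain.
Put f14 (36 GB) in disk 7; 28 GB remain.

7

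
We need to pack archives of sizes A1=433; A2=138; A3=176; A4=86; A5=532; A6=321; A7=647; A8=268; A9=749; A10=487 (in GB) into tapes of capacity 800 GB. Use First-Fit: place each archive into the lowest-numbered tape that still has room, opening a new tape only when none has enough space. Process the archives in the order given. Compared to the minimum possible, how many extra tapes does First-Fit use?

1

First-Fit: [433,138,176] [86,532] [321,268] [647] [749] [487] → 6 tapes.
Total size 3837 GB; any packing needs at least ⌈3837/800⌉ = 5 tapes.
An optimal packing achieves that bound: [749] [647,138] [532,268] [487,176,86] [433,321] → 5 tapes.
Excess: 6 − 5 = 1.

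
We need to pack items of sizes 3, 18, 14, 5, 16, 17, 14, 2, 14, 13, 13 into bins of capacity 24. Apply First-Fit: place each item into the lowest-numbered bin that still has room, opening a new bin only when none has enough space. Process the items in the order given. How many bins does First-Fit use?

3 → bin 1 (remaining 21)
18 → bin 1 (remaining 3)
14 → bin 2 (remaining 10)
5 → bin 2 (remaining 5)
16 → bin 3 (remaining 8)
17 → bin 4 (remaining 7)
14 → bin 5 (remaining 10)
2 → bin 1 (remaining 1)
14 → bin 6 (remaining 10)
13 → bin 7 (remaining 11)
13 → bin 8 (remaining 11)
Final bins: [3,18,2] [14,5] [16] [17] [14] [14] [13] [13].

8 bins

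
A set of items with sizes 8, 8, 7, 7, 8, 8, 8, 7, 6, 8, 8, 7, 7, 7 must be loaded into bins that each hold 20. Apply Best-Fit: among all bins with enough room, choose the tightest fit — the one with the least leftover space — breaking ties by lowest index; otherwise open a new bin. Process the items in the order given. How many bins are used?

7

bin 1: place 8, 12 left
bin 1: place 8, 4 left
bin 2: place 7, 13 left
bin 2: place 7, 6 left
bin 3: place 8, 12 left
bin 3: place 8, 4 left
bin 4: place 8, 12 left
bin 4: place 7, 5 left
bin 2: place 6, 0 left
bin 5: place 8, 12 left
bin 5: place 8, 4 left
bin 6: place 7, 13 left
bin 6: place 7, 6 left
bin 7: place 7, 13 left
Final bins: [8,8] [7,7,6] [8,8] [8,7] [8,8] [7,7] [7].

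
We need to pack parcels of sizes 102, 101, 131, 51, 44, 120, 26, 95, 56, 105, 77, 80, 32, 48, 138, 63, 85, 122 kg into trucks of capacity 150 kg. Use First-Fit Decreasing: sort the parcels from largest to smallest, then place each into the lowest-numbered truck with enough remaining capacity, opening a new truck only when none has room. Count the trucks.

11

Sorted descending: 138, 131, 122, 120, 105, 102, 101, 95, 85, 80, 77, 63, 56, 51, 48, 44, 32, 26.
truck 1: place 138 kg, 12 kg left
truck 2: place 131 kg, 19 kg left
truck 3: place 122 kg, 28 kg left
truck 4: place 120 kg, 30 kg left
truck 5: place 105 kg, 45 kg left
truck 6: place 102 kg, 48 kg left
truck 7: place 101 kg, 49 kg left
truck 8: place 95 kg, 55 kg left
truck 9: place 85 kg, 65 kg left
truck 10: place 80 kg, 70 kg left
truck 11: place 77 kg, 73 kg left
truck 9: place 63 kg, 2 kg left
truck 10: place 56 kg, 14 kg left
truck 8: place 51 kg, 4 kg left
truck 6: place 48 kg, 0 kg left
truck 5: place 44 kg, 1 kg left
truck 7: place 32 kg, 17 kg left
truck 3: place 26 kg, 2 kg left
Final trucks: [138] [131] [122,26] [120] [105,44] [102,48] [101,32] [95,51] [85,63] [80,56] [77].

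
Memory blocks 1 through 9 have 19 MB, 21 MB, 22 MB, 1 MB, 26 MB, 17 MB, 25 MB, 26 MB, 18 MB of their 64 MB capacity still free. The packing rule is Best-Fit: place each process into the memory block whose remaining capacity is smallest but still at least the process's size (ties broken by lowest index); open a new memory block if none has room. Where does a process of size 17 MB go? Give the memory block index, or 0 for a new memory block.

6

Memory blocks with room: memory block 1 (19 MB), memory block 2 (21 MB), memory block 3 (22 MB), memory block 5 (26 MB), memory block 6 (17 MB), memory block 7 (25 MB), memory block 8 (26 MB), memory block 9 (18 MB).
Tightest fit is memory block 6 with 17 MB free.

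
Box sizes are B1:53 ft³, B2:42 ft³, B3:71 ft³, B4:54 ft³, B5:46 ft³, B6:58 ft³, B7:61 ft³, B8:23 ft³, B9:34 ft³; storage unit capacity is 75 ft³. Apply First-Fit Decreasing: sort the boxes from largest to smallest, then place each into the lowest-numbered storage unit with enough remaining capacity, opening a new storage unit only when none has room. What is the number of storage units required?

Sorted descending: 71, 61, 58, 54, 53, 46, 42, 34, 23.
71 ft³ → storage unit 1 (remaining 4 ft³)
61 ft³ → storage unit 2 (remaining 14 ft³)
58 ft³ → storage unit 3 (remaining 17 ft³)
54 ft³ → storage unit 4 (remaining 21 ft³)
53 ft³ → storage unit 5 (remaining 22 ft³)
46 ft³ → storage unit 6 (remaining 29 ft³)
42 ft³ → storage unit 7 (remaining 33 ft³)
34 ft³ → storage unit 8 (remaining 41 ft³)
23 ft³ → storage unit 6 (remaining 6 ft³)

8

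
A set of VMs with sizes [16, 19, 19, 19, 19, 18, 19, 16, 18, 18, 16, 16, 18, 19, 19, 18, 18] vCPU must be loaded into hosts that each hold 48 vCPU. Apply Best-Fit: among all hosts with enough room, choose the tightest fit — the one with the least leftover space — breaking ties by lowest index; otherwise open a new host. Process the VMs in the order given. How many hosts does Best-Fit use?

9

16 vCPU → host 1 (remaining 32 vCPU)
19 vCPU → host 1 (remaining 13 vCPU)
19 vCPU → host 2 (remaining 29 vCPU)
19 vCPU → host 2 (remaining 10 vCPU)
19 vCPU → host 3 (remaining 29 vCPU)
18 vCPU → host 3 (remaining 11 vCPU)
19 vCPU → host 4 (remaining 29 vCPU)
16 vCPU → host 4 (remaining 13 vCPU)
18 vCPU → host 5 (remaining 30 vCPU)
18 vCPU → host 5 (remaining 12 vCPU)
16 vCPU → host 6 (remaining 32 vCPU)
16 vCPU → host 6 (remaining 16 vCPU)
18 vCPU → host 7 (remaining 30 vCPU)
19 vCPU → host 7 (remaining 11 vCPU)
19 vCPU → host 8 (remaining 29 vCPU)
18 vCPU → host 8 (remaining 11 vCPU)
18 vCPU → host 9 (remaining 30 vCPU)
Final hosts: [16,19] [19,19] [19,18] [19,16] [18,18] [16,16] [18,19] [19,18] [18].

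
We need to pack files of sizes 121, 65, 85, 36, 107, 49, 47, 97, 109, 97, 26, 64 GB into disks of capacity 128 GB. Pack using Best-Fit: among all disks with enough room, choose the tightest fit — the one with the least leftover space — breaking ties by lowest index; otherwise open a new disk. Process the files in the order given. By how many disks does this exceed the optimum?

Best-Fit: [121] [65,49] [85,36] [107] [47,64] [97,26] [109] [97] → 8 disks.
Total size 903 GB; any packing needs at least ⌈903/128⌉ = 8 disks.
So 8 is already optimal.

0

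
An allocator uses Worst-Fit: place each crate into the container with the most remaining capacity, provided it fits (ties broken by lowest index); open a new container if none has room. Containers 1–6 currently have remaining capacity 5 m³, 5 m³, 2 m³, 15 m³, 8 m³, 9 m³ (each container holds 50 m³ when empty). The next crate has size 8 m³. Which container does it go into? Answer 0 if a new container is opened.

Containers with room: container 4 (15 m³), container 5 (8 m³), container 6 (9 m³).
Most room is container 4 with 15 m³ free.

4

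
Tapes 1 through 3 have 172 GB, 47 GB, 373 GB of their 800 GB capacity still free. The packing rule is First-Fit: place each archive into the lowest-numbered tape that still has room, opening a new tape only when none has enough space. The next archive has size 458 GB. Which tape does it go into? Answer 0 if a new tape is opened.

0

No tape has ≥ 458 GB free, so a new tape is opened.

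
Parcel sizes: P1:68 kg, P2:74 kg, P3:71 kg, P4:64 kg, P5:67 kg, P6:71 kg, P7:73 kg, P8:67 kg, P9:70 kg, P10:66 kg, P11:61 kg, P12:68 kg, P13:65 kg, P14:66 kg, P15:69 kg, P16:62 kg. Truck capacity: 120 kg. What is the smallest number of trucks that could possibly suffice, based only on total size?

10

Total size = 68 + 74 + 71 + 64 + 67 + 71 + 73 + 67 + 70 + 66 + 61 + 68 + 65 + 66 + 69 + 62 = 1082 kg.
⌈1082 / 120⌉ = 10.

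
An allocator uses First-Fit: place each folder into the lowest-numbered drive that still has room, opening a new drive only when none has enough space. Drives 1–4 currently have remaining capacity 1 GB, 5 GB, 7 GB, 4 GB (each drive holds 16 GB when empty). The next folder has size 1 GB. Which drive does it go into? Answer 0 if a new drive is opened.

1

Drives with room: drive 1 (1 GB), drive 2 (5 GB), drive 3 (7 GB), drive 4 (4 GB).
The first with room is drive 1.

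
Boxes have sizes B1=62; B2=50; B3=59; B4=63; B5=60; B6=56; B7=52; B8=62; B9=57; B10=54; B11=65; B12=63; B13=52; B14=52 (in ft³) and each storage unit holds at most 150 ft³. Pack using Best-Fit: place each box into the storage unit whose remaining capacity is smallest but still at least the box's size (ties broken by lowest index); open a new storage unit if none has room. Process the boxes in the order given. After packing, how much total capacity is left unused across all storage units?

243

storage unit 1: place B1 (62 ft³), 88 ft³ left
storage unit 1: place B2 (50 ft³), 38 ft³ left
storage unit 2: place B3 (59 ft³), 91 ft³ left
storage unit 2: place B4 (63 ft³), 28 ft³ left
storage unit 3: place B5 (60 ft³), 90 ft³ left
storage unit 3: place B6 (56 ft³), 34 ft³ left
storage unit 4: place B7 (52 ft³), 98 ft³ left
storage unit 4: place B8 (62 ft³), 36 ft³ left
storage unit 5: place B9 (57 ft³), 93 ft³ left
storage unit 5: place B10 (54 ft³), 39 ft³ left
storage unit 6: place B11 (65 ft³), 85 ft³ left
storage unit 6: place B12 (63 ft³), 22 ft³ left
storage unit 7: place B13 (52 ft³), 98 ft³ left
storage unit 7: place B14 (52 ft³), 46 ft³ left
7 storage units × 150 ft³ = 1050 ft³; used 807 ft³; unused 243 ft³.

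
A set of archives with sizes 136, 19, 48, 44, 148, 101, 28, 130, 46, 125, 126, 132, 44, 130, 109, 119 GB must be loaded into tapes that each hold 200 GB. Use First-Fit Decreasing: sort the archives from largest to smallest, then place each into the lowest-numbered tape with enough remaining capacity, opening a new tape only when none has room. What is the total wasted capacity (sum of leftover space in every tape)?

515

Sorted descending: 148, 136, 132, 130, 130, 126, 125, 119, 109, 101, 48, 46, 44, 44, 28, 19.
tape 1: place 148 GB, 52 GB left
tape 2: place 136 GB, 64 GB left
tape 3: place 132 GB, 68 GB left
tape 4: place 130 GB, 70 GB left
tape 5: place 130 GB, 70 GB left
tape 6: place 126 GB, 74 GB left
tape 7: place 125 GB, 75 GB left
tape 8: place 119 GB, 81 GB left
tape 9: place 109 GB, 91 GB left
tape 10: place 101 GB, 99 GB left
tape 1: place 48 GB, 4 GB left
tape 2: place 46 GB, 18 GB left
tape 3: place 44 GB, 24 GB left
tape 4: place 44 GB, 26 GB left
tape 5: place 28 GB, 42 GB left
tape 3: place 19 GB, 5 GB left
10 tapes × 200 GB = 2000 GB; used 1485 GB; unused 515 GB.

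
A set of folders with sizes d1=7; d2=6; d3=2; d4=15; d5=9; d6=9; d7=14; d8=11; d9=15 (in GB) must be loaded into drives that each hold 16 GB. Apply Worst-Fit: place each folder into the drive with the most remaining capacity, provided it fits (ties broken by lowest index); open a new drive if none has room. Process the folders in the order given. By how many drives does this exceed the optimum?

Worst-Fit: [7,6,2] [15] [9] [9] [14] [11] [15] → 7 drives.
Total size 88 GB; any packing needs at least ⌈88/16⌉ = 6 drives.
An optimal packing achieves that bound: [15] [15] [14,2] [11] [9,7] [9,6] → 6 drives.
Excess: 7 − 6 = 1.

1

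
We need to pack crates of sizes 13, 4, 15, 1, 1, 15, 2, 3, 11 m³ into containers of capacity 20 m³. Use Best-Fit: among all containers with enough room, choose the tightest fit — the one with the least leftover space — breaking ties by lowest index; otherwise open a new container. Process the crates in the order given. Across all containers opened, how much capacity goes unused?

container 1: place 13 m³, 7 m³ left
container 1: place 4 m³, 3 m³ left
container 2: place 15 m³, 5 m³ left
container 1: place 1 m³, 2 m³ left
container 1: place 1 m³, 1 m³ left
container 3: place 15 m³, 5 m³ left
container 2: place 2 m³, 3 m³ left
container 2: place 3 m³, 0 m³ left
container 4: place 11 m³, 9 m³ left
4 containers × 20 m³ = 80 m³; used 65 m³; unused 15 m³.

15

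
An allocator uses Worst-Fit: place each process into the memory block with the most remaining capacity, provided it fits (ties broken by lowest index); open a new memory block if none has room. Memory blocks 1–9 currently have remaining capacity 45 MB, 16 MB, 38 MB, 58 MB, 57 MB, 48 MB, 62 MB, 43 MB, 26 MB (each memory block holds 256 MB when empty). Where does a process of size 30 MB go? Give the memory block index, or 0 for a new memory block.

7

Memory blocks with room: memory block 1 (45 MB), memory block 3 (38 MB), memory block 4 (58 MB), memory block 5 (57 MB), memory block 6 (48 MB), memory block 7 (62 MB), memory block 8 (43 MB).
Most room is memory block 7 with 62 MB free.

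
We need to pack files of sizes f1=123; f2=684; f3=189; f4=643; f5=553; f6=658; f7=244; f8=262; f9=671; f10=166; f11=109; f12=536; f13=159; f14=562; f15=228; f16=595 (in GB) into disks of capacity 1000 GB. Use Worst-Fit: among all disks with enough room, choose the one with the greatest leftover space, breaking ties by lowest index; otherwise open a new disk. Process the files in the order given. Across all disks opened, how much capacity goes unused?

Put f1 (123 GB) in disk 1; 877 GB remain.
Put f2 (684 GB) in disk 1; 193 GB remain.
Put f3 (189 GB) in disk 1; 4 GB remain.
Put f4 (643 GB) in disk 2; 357 GB remain.
Put f5 (553 GB) in disk 3; 447 GB remain.
Put f6 (658 GB) in disk 4; 342 GB remain.
Put f7 (244 GB) in disk 3; 203 GB remain.
Put f8 (262 GB) in disk 2; 95 GB remain.
Put f9 (671 GB) in disk 5; 329 GB remain.
Put f10 (166 GB) in disk 4; 176 GB remain.
Put f11 (109 GB) in disk 5; 220 GB remain.
Put f12 (536 GB) in disk 6; 464 GB remain.
Put f13 (159 GB) in disk 6; 305 GB remain.
Put f14 (562 GB) in disk 7; 438 GB remain.
Put f15 (228 GB) in disk 7; 210 GB remain.
Put f16 (595 GB) in disk 8; 405 GB remain.
8 disks × 1000 GB = 8000 GB; used 6382 GB; unused 1618 GB.

1618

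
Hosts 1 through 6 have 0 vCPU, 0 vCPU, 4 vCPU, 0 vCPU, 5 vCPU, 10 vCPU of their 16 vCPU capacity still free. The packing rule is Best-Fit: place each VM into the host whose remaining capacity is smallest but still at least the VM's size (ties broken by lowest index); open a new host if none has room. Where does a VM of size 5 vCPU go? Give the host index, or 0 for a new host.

5

Hosts with room: host 5 (5 vCPU), host 6 (10 vCPU).
Tightest fit is host 5 with 5 vCPU free.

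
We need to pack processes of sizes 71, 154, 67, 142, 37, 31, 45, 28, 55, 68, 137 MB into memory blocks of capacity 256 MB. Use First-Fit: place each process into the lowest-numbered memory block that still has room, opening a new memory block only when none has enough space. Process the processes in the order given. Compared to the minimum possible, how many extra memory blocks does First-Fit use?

First-Fit: [71,154,31] [67,142,37] [45,28,55,68] [137] → 4 memory blocks.
Total size 835 MB; any packing needs at least ⌈835/256⌉ = 4 memory blocks.
So 4 is already optimal.

0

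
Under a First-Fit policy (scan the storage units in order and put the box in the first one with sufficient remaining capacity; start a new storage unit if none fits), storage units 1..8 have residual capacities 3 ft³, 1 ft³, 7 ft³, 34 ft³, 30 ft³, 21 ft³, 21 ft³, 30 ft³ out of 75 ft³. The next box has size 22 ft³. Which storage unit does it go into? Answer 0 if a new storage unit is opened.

Storage units with room: storage unit 4 (34 ft³), storage unit 5 (30 ft³), storage unit 8 (30 ft³).
The first with room is storage unit 4.

4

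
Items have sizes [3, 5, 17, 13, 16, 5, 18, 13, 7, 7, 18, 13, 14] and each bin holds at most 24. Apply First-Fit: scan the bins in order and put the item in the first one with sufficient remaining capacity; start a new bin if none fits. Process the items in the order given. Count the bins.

bin 1: place 3, 21 left
bin 1: place 5, 16 left
bin 2: place 17, 7 left
bin 1: place 13, 3 left
bin 3: place 16, 8 left
bin 2: place 5, 2 left
bin 4: place 18, 6 left
bin 5: place 13, 11 left
bin 3: place 7, 1 left
bin 5: place 7, 4 left
bin 6: place 18, 6 left
bin 7: place 13, 11 left
bin 8: place 14, 10 left
Final bins: [3,5,13] [17,5] [16,7] [18] [13,7] [18] [13] [14].

8 bins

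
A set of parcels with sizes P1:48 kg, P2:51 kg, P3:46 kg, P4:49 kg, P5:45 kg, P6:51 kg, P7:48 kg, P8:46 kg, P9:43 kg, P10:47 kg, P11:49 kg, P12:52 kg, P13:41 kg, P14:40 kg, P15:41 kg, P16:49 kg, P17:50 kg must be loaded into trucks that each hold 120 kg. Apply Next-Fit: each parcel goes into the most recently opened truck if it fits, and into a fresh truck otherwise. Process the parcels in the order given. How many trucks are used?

9

truck 1: place P1 (48 kg), 72 kg left
truck 1: place P2 (51 kg), 21 kg left
truck 2: place P3 (46 kg), 74 kg left
truck 2: place P4 (49 kg), 25 kg left
truck 3: place P5 (45 kg), 75 kg left
truck 3: place P6 (51 kg), 24 kg left
truck 4: place P7 (48 kg), 72 kg left
truck 4: place P8 (46 kg), 26 kg left
truck 5: place P9 (43 kg), 77 kg left
truck 5: place P10 (47 kg), 30 kg left
truck 6: place P11 (49 kg), 71 kg left
truck 6: place P12 (52 kg), 19 kg left
truck 7: place P13 (41 kg), 79 kg left
truck 7: place P14 (40 kg), 39 kg left
truck 8: place P15 (41 kg), 79 kg left
truck 8: place P16 (49 kg), 30 kg left
truck 9: place P17 (50 kg), 70 kg left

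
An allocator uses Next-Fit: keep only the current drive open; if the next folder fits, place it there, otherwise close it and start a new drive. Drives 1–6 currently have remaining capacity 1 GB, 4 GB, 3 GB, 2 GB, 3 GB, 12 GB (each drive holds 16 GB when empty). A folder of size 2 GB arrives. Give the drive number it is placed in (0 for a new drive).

6

Next-Fit only looks at drive 6, which has 12 GB free.
2 GB fits there.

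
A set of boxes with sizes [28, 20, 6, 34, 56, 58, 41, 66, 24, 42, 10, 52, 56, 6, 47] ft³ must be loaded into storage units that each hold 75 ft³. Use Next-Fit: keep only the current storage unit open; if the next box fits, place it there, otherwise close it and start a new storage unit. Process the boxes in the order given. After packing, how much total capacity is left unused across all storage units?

Put 28 ft³ in storage unit 1; 47 ft³ remain.
Put 20 ft³ in storage unit 1; 27 ft³ remain.
Put 6 ft³ in storage unit 1; 21 ft³ remain.
Put 34 ft³ in storage unit 2; 41 ft³ remain.
Put 56 ft³ in storage unit 3; 19 ft³ remain.
Put 58 ft³ in storage unit 4; 17 ft³ remain.
Put 41 ft³ in storage unit 5; 34 ft³ remain.
Put 66 ft³ in storage unit 6; 9 ft³ remain.
Put 24 ft³ in storage unit 7; 51 ft³ remain.
Put 42 ft³ in storage unit 7; 9 ft³ remain.
Put 10 ft³ in storage unit 8; 65 ft³ remain.
Put 52 ft³ in storage unit 8; 13 ft³ remain.
Put 56 ft³ in storage unit 9; 19 ft³ remain.
Put 6 ft³ in storage unit 9; 13 ft³ remain.
Put 47 ft³ in storage unit 10; 28 ft³ remain.
10 storage units × 75 ft³ = 750 ft³; used 546 ft³; unused 204 ft³.

204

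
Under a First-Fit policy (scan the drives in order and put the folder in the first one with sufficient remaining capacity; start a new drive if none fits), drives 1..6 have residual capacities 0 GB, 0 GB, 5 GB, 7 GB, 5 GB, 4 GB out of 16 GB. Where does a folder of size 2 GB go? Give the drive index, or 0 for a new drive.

3

Drives with room: drive 3 (5 GB), drive 4 (7 GB), drive 5 (5 GB), drive 6 (4 GB).
The first with room is drive 3.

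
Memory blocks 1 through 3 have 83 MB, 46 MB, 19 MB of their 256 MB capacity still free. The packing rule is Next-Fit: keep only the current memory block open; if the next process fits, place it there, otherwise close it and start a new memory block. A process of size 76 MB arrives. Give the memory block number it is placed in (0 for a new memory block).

0

Next-Fit only looks at memory block 3, which has 19 MB free.
76 MB does not fit, so a new memory block is opened.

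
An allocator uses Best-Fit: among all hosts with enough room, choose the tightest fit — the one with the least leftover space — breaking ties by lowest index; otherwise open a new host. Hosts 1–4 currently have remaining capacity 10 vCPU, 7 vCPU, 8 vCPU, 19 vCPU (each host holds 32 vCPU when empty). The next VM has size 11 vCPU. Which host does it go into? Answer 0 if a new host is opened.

Hosts with room: host 4 (19 vCPU).
Tightest fit is host 4 with 19 vCPU free.

4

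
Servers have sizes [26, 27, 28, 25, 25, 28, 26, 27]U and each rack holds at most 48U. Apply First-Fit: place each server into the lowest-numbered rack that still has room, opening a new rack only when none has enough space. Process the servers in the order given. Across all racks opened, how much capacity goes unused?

172

26U → rack 1 (remaining 22U)
27U → rack 2 (remaining 21U)
28U → rack 3 (remaining 20U)
25U → rack 4 (remaining 23U)
25U → rack 5 (remaining 23U)
28U → rack 6 (remaining 20U)
26U → rack 7 (remaining 22U)
27U → rack 8 (remaining 21U)
8 racks × 48U = 384U; used 212U; unused 172U.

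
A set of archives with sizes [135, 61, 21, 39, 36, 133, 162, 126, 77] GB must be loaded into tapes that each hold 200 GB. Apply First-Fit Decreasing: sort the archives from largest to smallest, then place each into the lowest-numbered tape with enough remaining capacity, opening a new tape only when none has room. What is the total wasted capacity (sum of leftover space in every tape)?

Sorted descending: 162, 135, 133, 126, 77, 61, 39, 36, 21.
Put 162 GB in tape 1; 38 GB remain.
Put 135 GB in tape 2; 65 GB remain.
Put 133 GB in tape 3; 67 GB remain.
Put 126 GB in tape 4; 74 GB remain.
Put 77 GB in tape 5; 123 GB remain.
Put 61 GB in tape 2; 4 GB remain.
Put 39 GB in tape 3; 28 GB remain.
Put 36 GB in tape 1; 2 GB remain.
Put 21 GB in tape 3; 7 GB remain.
5 tapes × 200 GB = 1000 GB; used 790 GB; unused 210 GB.

210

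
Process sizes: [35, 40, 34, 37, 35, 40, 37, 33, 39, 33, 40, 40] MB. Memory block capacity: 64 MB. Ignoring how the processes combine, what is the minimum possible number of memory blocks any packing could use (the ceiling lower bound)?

Total size = 35 + 40 + 34 + 37 + 35 + 40 + 37 + 33 + 39 + 33 + 40 + 40 = 443 MB.
⌈443 / 64⌉ = 7.

7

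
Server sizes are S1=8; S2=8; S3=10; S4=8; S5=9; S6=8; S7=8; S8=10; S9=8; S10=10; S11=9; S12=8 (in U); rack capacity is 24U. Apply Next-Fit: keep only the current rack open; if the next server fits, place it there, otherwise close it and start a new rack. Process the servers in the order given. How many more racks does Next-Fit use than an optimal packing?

Next-Fit: [8,8] [10,8] [9,8] [8,10] [8,10] [9,8] → 6 racks.
Total size 104U; any packing needs at least ⌈104/24⌉ = 5 racks.
An optimal packing achieves that bound: [10,10] [10,9] [9,8] [8,8,8] [8,8,8] → 5 racks.
Excess: 6 − 5 = 1.

1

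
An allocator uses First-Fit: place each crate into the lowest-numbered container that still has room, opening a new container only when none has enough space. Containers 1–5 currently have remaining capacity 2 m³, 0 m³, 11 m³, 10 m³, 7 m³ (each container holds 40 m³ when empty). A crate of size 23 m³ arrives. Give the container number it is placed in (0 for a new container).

0

No container has ≥ 23 m³ free, so a new container is opened.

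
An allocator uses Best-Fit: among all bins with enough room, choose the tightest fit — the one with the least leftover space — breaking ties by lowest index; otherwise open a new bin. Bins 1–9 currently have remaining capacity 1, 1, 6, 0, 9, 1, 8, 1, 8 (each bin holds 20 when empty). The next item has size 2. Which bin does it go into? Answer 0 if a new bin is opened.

Bins with room: bin 3 (6), bin 5 (9), bin 7 (8), bin 9 (8).
Tightest fit is bin 3 with 6 free.

3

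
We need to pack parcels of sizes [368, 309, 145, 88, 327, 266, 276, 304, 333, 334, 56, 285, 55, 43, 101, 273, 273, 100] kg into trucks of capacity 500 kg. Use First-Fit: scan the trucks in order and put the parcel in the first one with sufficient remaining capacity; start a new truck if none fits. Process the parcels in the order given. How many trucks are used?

11 trucks

truck 1: place 368 kg, 132 kg left
truck 2: place 309 kg, 191 kg left
truck 2: place 145 kg, 46 kg left
truck 1: place 88 kg, 44 kg left
truck 3: place 327 kg, 173 kg left
truck 4: place 266 kg, 234 kg left
truck 5: place 276 kg, 224 kg left
truck 6: place 304 kg, 196 kg left
truck 7: place 333 kg, 167 kg left
truck 8: place 334 kg, 166 kg left
truck 3: place 56 kg, 117 kg left
truck 9: place 285 kg, 215 kg left
truck 3: place 55 kg, 62 kg left
truck 1: place 43 kg, 1 kg left
truck 4: place 101 kg, 133 kg left
truck 10: place 273 kg, 227 kg left
truck 11: place 273 kg, 227 kg left
truck 4: place 100 kg, 33 kg left
Final trucks: [368,88,43] [309,145] [327,56,55] [266,101,100] [276] [304] [333] [334] [285] [273] [273].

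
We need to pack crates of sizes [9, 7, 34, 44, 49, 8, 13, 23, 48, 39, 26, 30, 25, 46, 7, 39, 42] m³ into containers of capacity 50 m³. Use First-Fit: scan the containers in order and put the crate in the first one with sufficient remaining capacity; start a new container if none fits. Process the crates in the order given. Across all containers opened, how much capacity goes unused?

container 1: place 9 m³, 41 m³ left
container 1: place 7 m³, 34 m³ left
container 1: place 34 m³, 0 m³ left
container 2: place 44 m³, 6 m³ left
container 3: place 49 m³, 1 m³ left
container 4: place 8 m³, 42 m³ left
container 4: place 13 m³, 29 m³ left
container 4: place 23 m³, 6 m³ left
container 5: place 48 m³, 2 m³ left
container 6: place 39 m³, 11 m³ left
container 7: place 26 m³, 24 m³ left
container 8: place 30 m³, 20 m³ left
container 9: place 25 m³, 25 m³ left
container 10: place 46 m³, 4 m³ left
container 6: place 7 m³, 4 m³ left
container 11: place 39 m³, 11 m³ left
container 12: place 42 m³, 8 m³ left
12 containers × 50 m³ = 600 m³; used 489 m³; unused 111 m³.

111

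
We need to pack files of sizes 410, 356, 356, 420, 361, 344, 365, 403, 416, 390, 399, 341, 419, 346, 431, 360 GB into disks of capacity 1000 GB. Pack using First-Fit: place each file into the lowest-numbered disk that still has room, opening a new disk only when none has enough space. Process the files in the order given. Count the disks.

8 disks

410 GB → disk 1 (remaining 590 GB)
356 GB → disk 1 (remaining 234 GB)
356 GB → disk 2 (remaining 644 GB)
420 GB → disk 2 (remaining 224 GB)
361 GB → disk 3 (remaining 639 GB)
344 GB → disk 3 (remaining 295 GB)
365 GB → disk 4 (remaining 635 GB)
403 GB → disk 4 (remaining 232 GB)
416 GB → disk 5 (remaining 584 GB)
390 GB → disk 5 (remaining 194 GB)
399 GB → disk 6 (remaining 601 GB)
341 GB → disk 6 (remaining 260 GB)
419 GB → disk 7 (remaining 581 GB)
346 GB → disk 7 (remaining 235 GB)
431 GB → disk 8 (remaining 569 GB)
360 GB → disk 8 (remaining 209 GB)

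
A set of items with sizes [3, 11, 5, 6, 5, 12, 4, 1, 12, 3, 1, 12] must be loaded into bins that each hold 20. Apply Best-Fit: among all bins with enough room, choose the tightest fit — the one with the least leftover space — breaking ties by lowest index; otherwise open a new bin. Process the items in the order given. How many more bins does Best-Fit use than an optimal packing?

Best-Fit: [3,11,5,1] [6,5] [12,4,3,1] [12] [12] → 5 bins.
Total size 75; any packing needs at least ⌈75/20⌉ = 4 bins.
An optimal packing achieves that bound: [12,6,1,1] [12,5,3] [12,5,3] [11,4] → 4 bins.
Excess: 5 − 4 = 1.

1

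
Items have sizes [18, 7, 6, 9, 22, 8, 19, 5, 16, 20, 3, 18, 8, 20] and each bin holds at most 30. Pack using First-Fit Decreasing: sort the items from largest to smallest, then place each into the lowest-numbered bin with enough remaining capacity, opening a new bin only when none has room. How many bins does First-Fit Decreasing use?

7

Sorted descending: 22, 20, 20, 19, 18, 18, 16, 9, 8, 8, 7, 6, 5, 3.
Put 22 in bin 1; 8 remain.
Put 20 in bin 2; 10 remain.
Put 20 in bin 3; 10 remain.
Put 19 in bin 4; 11 remain.
Put 18 in bin 5; 12 remain.
Put 18 in bin 6; 12 remain.
Put 16 in bin 7; 14 remain.
Put 9 in bin 2; 1 remain.
Put 8 in bin 1; 0 remain.
Put 8 in bin 3; 2 remain.
Put 7 in bin 4; 4 remain.
Put 6 in bin 5; 6 remain.
Put 5 in bin 5; 1 remain.
Put 3 in bin 4; 1 remain.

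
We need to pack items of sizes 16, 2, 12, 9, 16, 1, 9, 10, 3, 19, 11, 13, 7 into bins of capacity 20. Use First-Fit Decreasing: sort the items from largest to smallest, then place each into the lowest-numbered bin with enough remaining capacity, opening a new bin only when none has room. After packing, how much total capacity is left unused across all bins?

12

Sorted descending: 19, 16, 16, 13, 12, 11, 10, 9, 9, 7, 3, 2, 1.
19 → bin 1 (remaining 1)
16 → bin 2 (remaining 4)
16 → bin 3 (remaining 4)
13 → bin 4 (remaining 7)
12 → bin 5 (remaining 8)
11 → bin 6 (remaining 9)
10 → bin 7 (remaining 10)
9 → bin 6 (remaining 0)
9 → bin 7 (remaining 1)
7 → bin 4 (remaining 0)
3 → bin 2 (remaining 1)
2 → bin 3 (remaining 2)
1 → bin 1 (remaining 0)
7 bins × 20 = 140; used 128; unused 12.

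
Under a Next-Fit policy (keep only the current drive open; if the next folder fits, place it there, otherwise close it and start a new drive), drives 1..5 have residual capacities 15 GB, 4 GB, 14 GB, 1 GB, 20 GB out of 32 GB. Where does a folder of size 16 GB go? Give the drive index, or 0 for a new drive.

5

Next-Fit only looks at drive 5, which has 20 GB free.
16 GB fits there.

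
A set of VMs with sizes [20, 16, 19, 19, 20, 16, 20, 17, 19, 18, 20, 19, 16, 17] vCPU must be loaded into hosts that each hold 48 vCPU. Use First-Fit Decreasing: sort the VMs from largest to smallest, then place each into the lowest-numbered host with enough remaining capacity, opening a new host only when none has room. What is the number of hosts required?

Sorted descending: 20, 20, 20, 20, 19, 19, 19, 19, 18, 17, 17, 16, 16, 16.
20 vCPU → host 1 (remaining 28 vCPU)
20 vCPU → host 1 (remaining 8 vCPU)
20 vCPU → host 2 (remaining 28 vCPU)
20 vCPU → host 2 (remaining 8 vCPU)
19 vCPU → host 3 (remaining 29 vCPU)
19 vCPU → host 3 (remaining 10 vCPU)
19 vCPU → host 4 (remaining 29 vCPU)
19 vCPU → host 4 (remaining 10 vCPU)
18 vCPU → host 5 (remaining 30 vCPU)
17 vCPU → host 5 (remaining 13 vCPU)
17 vCPU → host 6 (remaining 31 vCPU)
16 vCPU → host 6 (remaining 15 vCPU)
16 vCPU → host 7 (remaining 32 vCPU)
16 vCPU → host 7 (remaining 16 vCPU)

7 hosts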